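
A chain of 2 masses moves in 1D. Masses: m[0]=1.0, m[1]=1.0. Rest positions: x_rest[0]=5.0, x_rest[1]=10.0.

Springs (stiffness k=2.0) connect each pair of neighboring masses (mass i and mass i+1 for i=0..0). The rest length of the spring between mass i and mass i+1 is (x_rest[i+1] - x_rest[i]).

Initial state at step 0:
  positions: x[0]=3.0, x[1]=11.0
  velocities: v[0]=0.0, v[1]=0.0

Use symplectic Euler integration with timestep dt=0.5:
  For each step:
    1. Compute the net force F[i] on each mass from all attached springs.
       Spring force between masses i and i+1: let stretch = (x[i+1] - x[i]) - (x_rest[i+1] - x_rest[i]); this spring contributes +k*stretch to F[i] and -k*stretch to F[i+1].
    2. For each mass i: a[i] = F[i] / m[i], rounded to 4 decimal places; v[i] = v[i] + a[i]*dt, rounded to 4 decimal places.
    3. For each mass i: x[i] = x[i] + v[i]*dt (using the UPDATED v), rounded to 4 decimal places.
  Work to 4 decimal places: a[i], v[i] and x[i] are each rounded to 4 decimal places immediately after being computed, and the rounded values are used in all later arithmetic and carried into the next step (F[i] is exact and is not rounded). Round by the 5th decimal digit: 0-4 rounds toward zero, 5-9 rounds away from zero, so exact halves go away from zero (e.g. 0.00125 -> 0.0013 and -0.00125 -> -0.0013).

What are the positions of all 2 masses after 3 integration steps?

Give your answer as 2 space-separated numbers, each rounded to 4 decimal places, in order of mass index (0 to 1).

Answer: 6.0000 8.0000

Derivation:
Step 0: x=[3.0000 11.0000] v=[0.0000 0.0000]
Step 1: x=[4.5000 9.5000] v=[3.0000 -3.0000]
Step 2: x=[6.0000 8.0000] v=[3.0000 -3.0000]
Step 3: x=[6.0000 8.0000] v=[0.0000 0.0000]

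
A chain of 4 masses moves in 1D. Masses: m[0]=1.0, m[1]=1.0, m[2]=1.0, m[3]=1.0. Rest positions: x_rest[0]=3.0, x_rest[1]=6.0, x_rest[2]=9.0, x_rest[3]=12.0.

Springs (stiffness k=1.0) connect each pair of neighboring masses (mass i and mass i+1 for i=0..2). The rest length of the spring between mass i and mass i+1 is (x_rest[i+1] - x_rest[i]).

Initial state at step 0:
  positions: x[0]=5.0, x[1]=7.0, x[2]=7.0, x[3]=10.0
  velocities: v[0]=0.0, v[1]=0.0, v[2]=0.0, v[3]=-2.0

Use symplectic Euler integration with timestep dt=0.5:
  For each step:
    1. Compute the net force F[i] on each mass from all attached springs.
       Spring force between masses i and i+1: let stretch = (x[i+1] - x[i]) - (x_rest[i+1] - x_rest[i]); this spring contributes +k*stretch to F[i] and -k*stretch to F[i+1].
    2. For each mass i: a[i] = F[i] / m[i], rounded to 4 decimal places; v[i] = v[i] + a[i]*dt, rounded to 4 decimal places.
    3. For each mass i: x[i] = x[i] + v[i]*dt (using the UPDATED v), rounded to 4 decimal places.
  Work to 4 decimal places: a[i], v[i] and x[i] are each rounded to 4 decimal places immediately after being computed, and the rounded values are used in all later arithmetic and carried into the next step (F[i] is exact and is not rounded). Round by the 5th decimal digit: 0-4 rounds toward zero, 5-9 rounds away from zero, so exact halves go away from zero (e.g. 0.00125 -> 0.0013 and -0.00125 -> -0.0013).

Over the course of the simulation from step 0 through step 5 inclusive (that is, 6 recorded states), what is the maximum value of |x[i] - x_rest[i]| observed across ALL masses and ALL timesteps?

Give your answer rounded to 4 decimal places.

Answer: 3.5625

Derivation:
Step 0: x=[5.0000 7.0000 7.0000 10.0000] v=[0.0000 0.0000 0.0000 -2.0000]
Step 1: x=[4.7500 6.5000 7.7500 9.0000] v=[-0.5000 -1.0000 1.5000 -2.0000]
Step 2: x=[4.1875 5.8750 8.5000 8.4375] v=[-1.1250 -1.2500 1.5000 -1.1250]
Step 3: x=[3.2969 5.4844 8.5782 8.6407] v=[-1.7813 -0.7813 0.1563 0.4063]
Step 4: x=[2.2031 5.3203 7.8985 9.5783] v=[-2.1876 -0.3282 -1.3594 1.8751]
Step 5: x=[1.1386 5.0215 6.9942 10.8459] v=[-2.1290 -0.5977 -1.8086 2.5352]
Max displacement = 3.5625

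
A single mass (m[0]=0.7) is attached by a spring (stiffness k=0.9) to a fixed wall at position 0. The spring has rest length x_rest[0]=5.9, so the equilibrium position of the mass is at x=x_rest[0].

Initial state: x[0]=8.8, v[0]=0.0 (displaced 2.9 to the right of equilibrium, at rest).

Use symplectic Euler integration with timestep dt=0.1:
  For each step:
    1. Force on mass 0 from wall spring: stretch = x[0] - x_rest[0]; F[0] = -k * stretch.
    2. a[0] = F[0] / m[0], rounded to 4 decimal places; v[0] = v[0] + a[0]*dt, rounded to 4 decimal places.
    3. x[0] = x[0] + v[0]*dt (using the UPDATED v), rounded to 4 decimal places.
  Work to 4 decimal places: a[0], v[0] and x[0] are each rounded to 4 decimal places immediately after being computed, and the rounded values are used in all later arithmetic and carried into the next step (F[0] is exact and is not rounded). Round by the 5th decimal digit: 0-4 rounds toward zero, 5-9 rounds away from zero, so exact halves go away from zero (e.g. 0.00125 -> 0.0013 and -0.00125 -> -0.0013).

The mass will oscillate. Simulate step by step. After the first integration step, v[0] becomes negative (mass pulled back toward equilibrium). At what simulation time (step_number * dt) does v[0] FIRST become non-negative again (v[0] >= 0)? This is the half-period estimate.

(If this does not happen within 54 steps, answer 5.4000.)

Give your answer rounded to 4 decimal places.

Step 0: x=[8.8000] v=[0.0000]
Step 1: x=[8.7627] v=[-0.3729]
Step 2: x=[8.6886] v=[-0.7410]
Step 3: x=[8.5787] v=[-1.0995]
Step 4: x=[8.4343] v=[-1.4439]
Step 5: x=[8.2573] v=[-1.7697]
Step 6: x=[8.0500] v=[-2.0728]
Step 7: x=[7.8151] v=[-2.3492]
Step 8: x=[7.5556] v=[-2.5954]
Step 9: x=[7.2748] v=[-2.8083]
Step 10: x=[6.9763] v=[-2.9851]
Step 11: x=[6.6640] v=[-3.1235]
Step 12: x=[6.3418] v=[-3.2217]
Step 13: x=[6.0140] v=[-3.2785]
Step 14: x=[5.6847] v=[-3.2932]
Step 15: x=[5.3582] v=[-3.2655]
Step 16: x=[5.0386] v=[-3.1958]
Step 17: x=[4.7301] v=[-3.0851]
Step 18: x=[4.4366] v=[-2.9347]
Step 19: x=[4.1619] v=[-2.7466]
Step 20: x=[3.9096] v=[-2.5231]
Step 21: x=[3.6829] v=[-2.2672]
Step 22: x=[3.4847] v=[-1.9821]
Step 23: x=[3.3175] v=[-1.6716]
Step 24: x=[3.1835] v=[-1.3396]
Step 25: x=[3.0845] v=[-0.9903]
Step 26: x=[3.0217] v=[-0.6283]
Step 27: x=[2.9959] v=[-0.2582]
Step 28: x=[3.0074] v=[0.1152]
First v>=0 after going negative at step 28, time=2.8000

Answer: 2.8000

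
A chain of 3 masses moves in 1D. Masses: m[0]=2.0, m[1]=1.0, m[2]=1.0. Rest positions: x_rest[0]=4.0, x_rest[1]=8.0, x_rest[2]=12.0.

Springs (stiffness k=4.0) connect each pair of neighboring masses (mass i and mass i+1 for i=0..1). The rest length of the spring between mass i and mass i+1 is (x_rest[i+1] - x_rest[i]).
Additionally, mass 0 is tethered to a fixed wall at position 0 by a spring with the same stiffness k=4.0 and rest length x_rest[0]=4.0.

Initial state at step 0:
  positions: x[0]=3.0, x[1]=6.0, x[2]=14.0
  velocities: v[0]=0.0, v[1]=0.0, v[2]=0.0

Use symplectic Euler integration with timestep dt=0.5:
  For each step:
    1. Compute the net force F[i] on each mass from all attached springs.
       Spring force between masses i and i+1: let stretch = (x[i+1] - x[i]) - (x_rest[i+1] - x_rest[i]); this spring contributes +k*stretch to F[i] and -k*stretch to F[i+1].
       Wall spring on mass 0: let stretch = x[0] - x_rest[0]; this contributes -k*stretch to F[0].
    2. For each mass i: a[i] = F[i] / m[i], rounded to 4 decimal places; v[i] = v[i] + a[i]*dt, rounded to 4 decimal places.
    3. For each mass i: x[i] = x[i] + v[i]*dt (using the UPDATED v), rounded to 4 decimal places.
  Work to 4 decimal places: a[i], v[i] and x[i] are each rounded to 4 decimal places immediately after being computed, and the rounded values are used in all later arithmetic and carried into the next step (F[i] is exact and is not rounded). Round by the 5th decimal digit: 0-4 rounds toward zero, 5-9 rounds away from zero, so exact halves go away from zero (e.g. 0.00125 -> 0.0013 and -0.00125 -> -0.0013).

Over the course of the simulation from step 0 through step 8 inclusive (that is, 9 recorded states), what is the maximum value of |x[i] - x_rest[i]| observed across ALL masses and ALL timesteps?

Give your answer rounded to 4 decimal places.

Step 0: x=[3.0000 6.0000 14.0000] v=[0.0000 0.0000 0.0000]
Step 1: x=[3.0000 11.0000 10.0000] v=[0.0000 10.0000 -8.0000]
Step 2: x=[5.5000 7.0000 11.0000] v=[5.0000 -8.0000 2.0000]
Step 3: x=[6.0000 5.5000 12.0000] v=[1.0000 -3.0000 2.0000]
Step 4: x=[3.2500 11.0000 10.5000] v=[-5.5000 11.0000 -3.0000]
Step 5: x=[2.7500 8.2500 13.5000] v=[-1.0000 -5.5000 6.0000]
Step 6: x=[3.6250 5.2500 15.2500] v=[1.7500 -6.0000 3.5000]
Step 7: x=[3.5000 10.6250 11.0000] v=[-0.2500 10.7500 -8.5000]
Step 8: x=[5.1875 9.2500 10.3750] v=[3.3750 -2.7500 -1.2500]
Max displacement = 3.2500

Answer: 3.2500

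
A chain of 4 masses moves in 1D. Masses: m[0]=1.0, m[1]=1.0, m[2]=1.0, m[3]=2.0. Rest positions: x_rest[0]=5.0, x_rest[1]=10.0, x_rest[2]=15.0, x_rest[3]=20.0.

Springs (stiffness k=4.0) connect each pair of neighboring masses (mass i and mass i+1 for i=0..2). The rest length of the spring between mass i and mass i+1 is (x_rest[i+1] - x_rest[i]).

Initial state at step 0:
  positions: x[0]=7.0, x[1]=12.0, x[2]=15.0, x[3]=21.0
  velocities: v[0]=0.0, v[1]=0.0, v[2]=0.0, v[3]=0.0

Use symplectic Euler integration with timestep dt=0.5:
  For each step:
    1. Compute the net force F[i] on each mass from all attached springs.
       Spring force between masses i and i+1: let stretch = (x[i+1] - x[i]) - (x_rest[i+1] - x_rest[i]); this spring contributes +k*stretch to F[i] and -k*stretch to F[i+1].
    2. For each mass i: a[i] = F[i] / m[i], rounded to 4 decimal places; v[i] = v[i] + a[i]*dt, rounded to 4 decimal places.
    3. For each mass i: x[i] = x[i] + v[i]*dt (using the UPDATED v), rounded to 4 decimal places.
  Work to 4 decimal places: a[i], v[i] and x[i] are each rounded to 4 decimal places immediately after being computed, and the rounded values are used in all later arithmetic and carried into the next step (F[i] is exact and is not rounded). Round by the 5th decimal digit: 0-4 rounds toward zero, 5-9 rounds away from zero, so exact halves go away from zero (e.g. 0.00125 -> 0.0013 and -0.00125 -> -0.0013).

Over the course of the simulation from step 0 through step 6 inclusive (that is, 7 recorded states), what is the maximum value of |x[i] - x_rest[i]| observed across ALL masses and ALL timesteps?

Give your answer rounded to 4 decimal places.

Step 0: x=[7.0000 12.0000 15.0000 21.0000] v=[0.0000 0.0000 0.0000 0.0000]
Step 1: x=[7.0000 10.0000 18.0000 20.5000] v=[0.0000 -4.0000 6.0000 -1.0000]
Step 2: x=[5.0000 13.0000 15.5000 21.2500] v=[-4.0000 6.0000 -5.0000 1.5000]
Step 3: x=[6.0000 10.5000 16.2500 21.6250] v=[2.0000 -5.0000 1.5000 0.7500]
Step 4: x=[6.5000 9.2500 16.6250 21.8125] v=[1.0000 -2.5000 0.7500 0.3750]
Step 5: x=[4.7500 12.6250 14.8125 21.9063] v=[-3.5000 6.7500 -3.6250 0.1875]
Step 6: x=[5.8750 10.3125 17.9063 20.9532] v=[2.2500 -4.6250 6.1876 -1.9063]
Max displacement = 3.0000

Answer: 3.0000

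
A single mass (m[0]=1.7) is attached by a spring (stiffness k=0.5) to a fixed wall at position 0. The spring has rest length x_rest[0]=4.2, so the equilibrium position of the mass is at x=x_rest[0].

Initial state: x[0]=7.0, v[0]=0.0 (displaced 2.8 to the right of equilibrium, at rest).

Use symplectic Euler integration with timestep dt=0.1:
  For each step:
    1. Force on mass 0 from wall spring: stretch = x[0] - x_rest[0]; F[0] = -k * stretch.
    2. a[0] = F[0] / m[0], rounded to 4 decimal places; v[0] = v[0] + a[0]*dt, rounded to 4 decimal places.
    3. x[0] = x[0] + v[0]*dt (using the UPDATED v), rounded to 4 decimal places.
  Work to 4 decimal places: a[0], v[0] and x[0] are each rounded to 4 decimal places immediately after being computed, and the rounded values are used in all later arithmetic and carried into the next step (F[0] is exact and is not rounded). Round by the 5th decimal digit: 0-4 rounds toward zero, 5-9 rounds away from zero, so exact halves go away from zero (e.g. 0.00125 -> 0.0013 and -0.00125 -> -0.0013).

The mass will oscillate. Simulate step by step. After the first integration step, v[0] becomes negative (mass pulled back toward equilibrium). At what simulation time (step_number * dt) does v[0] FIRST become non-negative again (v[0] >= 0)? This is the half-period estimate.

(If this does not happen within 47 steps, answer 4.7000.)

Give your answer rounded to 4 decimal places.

Answer: 4.7000

Derivation:
Step 0: x=[7.0000] v=[0.0000]
Step 1: x=[6.9918] v=[-0.0824]
Step 2: x=[6.9754] v=[-0.1645]
Step 3: x=[6.9508] v=[-0.2461]
Step 4: x=[6.9181] v=[-0.3270]
Step 5: x=[6.8774] v=[-0.4069]
Step 6: x=[6.8288] v=[-0.4857]
Step 7: x=[6.7725] v=[-0.5630]
Step 8: x=[6.7086] v=[-0.6387]
Step 9: x=[6.6374] v=[-0.7125]
Step 10: x=[6.5590] v=[-0.7842]
Step 11: x=[6.4736] v=[-0.8536]
Step 12: x=[6.3816] v=[-0.9205]
Step 13: x=[6.2831] v=[-0.9847]
Step 14: x=[6.1785] v=[-1.0460]
Step 15: x=[6.0681] v=[-1.1042]
Step 16: x=[5.9522] v=[-1.1591]
Step 17: x=[5.8311] v=[-1.2106]
Step 18: x=[5.7052] v=[-1.2586]
Step 19: x=[5.5749] v=[-1.3029]
Step 20: x=[5.4406] v=[-1.3433]
Step 21: x=[5.3026] v=[-1.3798]
Step 22: x=[5.1614] v=[-1.4122]
Step 23: x=[5.0174] v=[-1.4405]
Step 24: x=[4.8710] v=[-1.4645]
Step 25: x=[4.7226] v=[-1.4842]
Step 26: x=[4.5726] v=[-1.4996]
Step 27: x=[4.4215] v=[-1.5106]
Step 28: x=[4.2698] v=[-1.5171]
Step 29: x=[4.1179] v=[-1.5192]
Step 30: x=[3.9662] v=[-1.5168]
Step 31: x=[3.8152] v=[-1.5099]
Step 32: x=[3.6653] v=[-1.4986]
Step 33: x=[3.5170] v=[-1.4829]
Step 34: x=[3.3707] v=[-1.4628]
Step 35: x=[3.2269] v=[-1.4384]
Step 36: x=[3.0859] v=[-1.4098]
Step 37: x=[2.9482] v=[-1.3770]
Step 38: x=[2.8142] v=[-1.3402]
Step 39: x=[2.6843] v=[-1.2994]
Step 40: x=[2.5588] v=[-1.2548]
Step 41: x=[2.4382] v=[-1.2065]
Step 42: x=[2.3227] v=[-1.1547]
Step 43: x=[2.2128] v=[-1.0995]
Step 44: x=[2.1087] v=[-1.0411]
Step 45: x=[2.0107] v=[-0.9796]
Step 46: x=[1.9192] v=[-0.9152]
Step 47: x=[1.8344] v=[-0.8481]
v[0] did not become non-negative within 47 steps; using fallback time=4.7000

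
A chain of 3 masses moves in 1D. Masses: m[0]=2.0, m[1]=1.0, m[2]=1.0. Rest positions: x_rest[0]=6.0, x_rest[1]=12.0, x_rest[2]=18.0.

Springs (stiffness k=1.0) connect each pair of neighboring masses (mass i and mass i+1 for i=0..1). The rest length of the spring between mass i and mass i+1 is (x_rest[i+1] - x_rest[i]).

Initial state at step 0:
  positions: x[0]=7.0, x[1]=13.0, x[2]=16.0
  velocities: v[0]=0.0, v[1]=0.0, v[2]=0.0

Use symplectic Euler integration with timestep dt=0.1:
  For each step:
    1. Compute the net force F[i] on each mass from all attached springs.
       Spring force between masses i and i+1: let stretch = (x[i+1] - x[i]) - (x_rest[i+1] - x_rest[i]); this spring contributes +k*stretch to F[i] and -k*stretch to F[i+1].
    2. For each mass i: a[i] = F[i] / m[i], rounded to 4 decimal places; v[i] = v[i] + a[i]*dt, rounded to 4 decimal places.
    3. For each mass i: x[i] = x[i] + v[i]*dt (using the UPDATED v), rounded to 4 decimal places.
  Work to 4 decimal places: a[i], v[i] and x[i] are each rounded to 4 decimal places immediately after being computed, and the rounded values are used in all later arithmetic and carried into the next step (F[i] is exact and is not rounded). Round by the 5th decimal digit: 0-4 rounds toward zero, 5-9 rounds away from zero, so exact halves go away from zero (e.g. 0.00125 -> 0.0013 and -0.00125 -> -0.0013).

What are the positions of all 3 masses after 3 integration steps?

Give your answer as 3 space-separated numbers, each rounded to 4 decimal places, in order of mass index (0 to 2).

Answer: 6.9993 12.8245 16.1770

Derivation:
Step 0: x=[7.0000 13.0000 16.0000] v=[0.0000 0.0000 0.0000]
Step 1: x=[7.0000 12.9700 16.0300] v=[0.0000 -0.3000 0.3000]
Step 2: x=[6.9999 12.9109 16.0894] v=[-0.0015 -0.5910 0.5940]
Step 3: x=[6.9993 12.8245 16.1770] v=[-0.0060 -0.8643 0.8762]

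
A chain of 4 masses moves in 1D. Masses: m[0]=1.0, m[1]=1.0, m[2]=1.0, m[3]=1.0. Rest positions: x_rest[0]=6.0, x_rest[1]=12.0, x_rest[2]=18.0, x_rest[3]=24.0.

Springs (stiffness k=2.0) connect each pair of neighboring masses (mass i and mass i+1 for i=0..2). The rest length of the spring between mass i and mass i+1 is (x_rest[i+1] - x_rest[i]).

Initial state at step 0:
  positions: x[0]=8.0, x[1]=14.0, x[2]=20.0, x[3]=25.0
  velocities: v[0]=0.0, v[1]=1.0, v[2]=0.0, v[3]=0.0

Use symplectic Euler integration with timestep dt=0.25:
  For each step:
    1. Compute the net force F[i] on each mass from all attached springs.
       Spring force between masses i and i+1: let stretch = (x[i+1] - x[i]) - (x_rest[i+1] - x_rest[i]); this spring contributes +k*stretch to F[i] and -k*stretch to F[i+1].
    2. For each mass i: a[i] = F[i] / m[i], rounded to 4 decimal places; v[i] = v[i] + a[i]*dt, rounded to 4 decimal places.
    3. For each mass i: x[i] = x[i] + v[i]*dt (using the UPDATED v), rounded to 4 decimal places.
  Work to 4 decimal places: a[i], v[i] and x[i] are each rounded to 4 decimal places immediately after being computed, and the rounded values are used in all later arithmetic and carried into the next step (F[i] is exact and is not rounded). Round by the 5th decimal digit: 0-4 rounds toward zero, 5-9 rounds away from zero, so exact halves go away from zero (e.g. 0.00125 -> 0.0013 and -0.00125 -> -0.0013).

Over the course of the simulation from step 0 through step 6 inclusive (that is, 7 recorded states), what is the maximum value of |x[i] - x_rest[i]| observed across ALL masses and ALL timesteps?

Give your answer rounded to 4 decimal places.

Answer: 2.4730

Derivation:
Step 0: x=[8.0000 14.0000 20.0000 25.0000] v=[0.0000 1.0000 0.0000 0.0000]
Step 1: x=[8.0000 14.2500 19.8750 25.1250] v=[0.0000 1.0000 -0.5000 0.5000]
Step 2: x=[8.0313 14.4219 19.7031 25.3438] v=[0.1250 0.6875 -0.6875 0.8750]
Step 3: x=[8.1114 14.4551 19.5762 25.6075] v=[0.3203 0.1328 -0.5078 1.0547]
Step 4: x=[8.2345 14.3355 19.5630 25.8673] v=[0.4922 -0.4785 -0.0527 1.0391]
Step 5: x=[8.3702 14.1067 19.6844 26.0891] v=[0.5427 -0.9153 0.4857 0.8870]
Step 6: x=[8.4730 13.8580 19.9092 26.2603] v=[0.4110 -0.9947 0.8992 0.6847]
Max displacement = 2.4730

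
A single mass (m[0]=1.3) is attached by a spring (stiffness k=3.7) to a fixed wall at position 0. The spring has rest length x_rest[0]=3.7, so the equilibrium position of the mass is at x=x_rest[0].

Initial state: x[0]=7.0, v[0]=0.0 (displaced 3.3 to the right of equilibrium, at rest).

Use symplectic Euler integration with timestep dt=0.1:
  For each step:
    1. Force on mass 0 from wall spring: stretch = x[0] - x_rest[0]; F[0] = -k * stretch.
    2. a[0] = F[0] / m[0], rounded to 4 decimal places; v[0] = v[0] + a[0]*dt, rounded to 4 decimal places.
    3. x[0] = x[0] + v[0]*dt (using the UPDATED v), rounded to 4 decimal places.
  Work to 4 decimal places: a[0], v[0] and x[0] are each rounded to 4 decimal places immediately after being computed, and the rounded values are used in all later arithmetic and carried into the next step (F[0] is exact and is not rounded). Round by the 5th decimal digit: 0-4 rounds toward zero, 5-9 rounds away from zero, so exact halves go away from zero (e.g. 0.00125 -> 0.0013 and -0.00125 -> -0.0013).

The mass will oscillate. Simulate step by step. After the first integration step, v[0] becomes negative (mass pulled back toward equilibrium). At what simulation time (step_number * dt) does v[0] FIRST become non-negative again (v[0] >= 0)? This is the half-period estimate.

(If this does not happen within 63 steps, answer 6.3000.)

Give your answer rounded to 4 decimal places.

Step 0: x=[7.0000] v=[0.0000]
Step 1: x=[6.9061] v=[-0.9392]
Step 2: x=[6.7209] v=[-1.8517]
Step 3: x=[6.4498] v=[-2.7115]
Step 4: x=[6.1004] v=[-3.4941]
Step 5: x=[5.6827] v=[-4.1773]
Step 6: x=[5.2085] v=[-4.7416]
Step 7: x=[4.6914] v=[-5.1709]
Step 8: x=[4.1461] v=[-5.4531]
Step 9: x=[3.5881] v=[-5.5801]
Step 10: x=[3.0333] v=[-5.5483]
Step 11: x=[2.4974] v=[-5.3586]
Step 12: x=[1.9958] v=[-5.0163]
Step 13: x=[1.5427] v=[-4.5313]
Step 14: x=[1.1510] v=[-3.9173]
Step 15: x=[0.8318] v=[-3.1918]
Step 16: x=[0.5943] v=[-2.3755]
Step 17: x=[0.4451] v=[-1.4916]
Step 18: x=[0.3886] v=[-0.5652]
Step 19: x=[0.4263] v=[0.3773]
First v>=0 after going negative at step 19, time=1.9000

Answer: 1.9000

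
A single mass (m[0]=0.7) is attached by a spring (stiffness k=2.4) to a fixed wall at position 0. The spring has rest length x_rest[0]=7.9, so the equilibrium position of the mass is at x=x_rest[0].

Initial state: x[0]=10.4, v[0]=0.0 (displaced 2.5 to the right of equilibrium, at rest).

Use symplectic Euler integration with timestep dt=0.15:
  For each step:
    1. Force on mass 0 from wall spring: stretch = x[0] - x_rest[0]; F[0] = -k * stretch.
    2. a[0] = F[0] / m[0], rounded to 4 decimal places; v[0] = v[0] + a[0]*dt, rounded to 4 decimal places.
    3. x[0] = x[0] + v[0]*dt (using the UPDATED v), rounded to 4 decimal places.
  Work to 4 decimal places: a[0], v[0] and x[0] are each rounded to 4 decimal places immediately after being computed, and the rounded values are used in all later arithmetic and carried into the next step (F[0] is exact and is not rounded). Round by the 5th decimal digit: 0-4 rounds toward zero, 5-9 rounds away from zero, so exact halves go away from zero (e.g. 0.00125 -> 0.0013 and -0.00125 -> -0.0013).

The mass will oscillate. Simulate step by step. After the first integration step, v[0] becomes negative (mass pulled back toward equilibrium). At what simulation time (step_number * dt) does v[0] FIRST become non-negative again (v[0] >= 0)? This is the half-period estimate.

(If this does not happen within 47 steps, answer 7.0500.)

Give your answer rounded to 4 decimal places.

Step 0: x=[10.4000] v=[0.0000]
Step 1: x=[10.2071] v=[-1.2857]
Step 2: x=[9.8363] v=[-2.4722]
Step 3: x=[9.3161] v=[-3.4680]
Step 4: x=[8.6867] v=[-4.1963]
Step 5: x=[7.9966] v=[-4.6009]
Step 6: x=[7.2990] v=[-4.6506]
Step 7: x=[6.6478] v=[-4.3415]
Step 8: x=[6.0932] v=[-3.6975]
Step 9: x=[5.6780] v=[-2.7683]
Step 10: x=[5.4342] v=[-1.6256]
Step 11: x=[5.3806] v=[-0.3575]
Step 12: x=[5.5213] v=[0.9382]
First v>=0 after going negative at step 12, time=1.8000

Answer: 1.8000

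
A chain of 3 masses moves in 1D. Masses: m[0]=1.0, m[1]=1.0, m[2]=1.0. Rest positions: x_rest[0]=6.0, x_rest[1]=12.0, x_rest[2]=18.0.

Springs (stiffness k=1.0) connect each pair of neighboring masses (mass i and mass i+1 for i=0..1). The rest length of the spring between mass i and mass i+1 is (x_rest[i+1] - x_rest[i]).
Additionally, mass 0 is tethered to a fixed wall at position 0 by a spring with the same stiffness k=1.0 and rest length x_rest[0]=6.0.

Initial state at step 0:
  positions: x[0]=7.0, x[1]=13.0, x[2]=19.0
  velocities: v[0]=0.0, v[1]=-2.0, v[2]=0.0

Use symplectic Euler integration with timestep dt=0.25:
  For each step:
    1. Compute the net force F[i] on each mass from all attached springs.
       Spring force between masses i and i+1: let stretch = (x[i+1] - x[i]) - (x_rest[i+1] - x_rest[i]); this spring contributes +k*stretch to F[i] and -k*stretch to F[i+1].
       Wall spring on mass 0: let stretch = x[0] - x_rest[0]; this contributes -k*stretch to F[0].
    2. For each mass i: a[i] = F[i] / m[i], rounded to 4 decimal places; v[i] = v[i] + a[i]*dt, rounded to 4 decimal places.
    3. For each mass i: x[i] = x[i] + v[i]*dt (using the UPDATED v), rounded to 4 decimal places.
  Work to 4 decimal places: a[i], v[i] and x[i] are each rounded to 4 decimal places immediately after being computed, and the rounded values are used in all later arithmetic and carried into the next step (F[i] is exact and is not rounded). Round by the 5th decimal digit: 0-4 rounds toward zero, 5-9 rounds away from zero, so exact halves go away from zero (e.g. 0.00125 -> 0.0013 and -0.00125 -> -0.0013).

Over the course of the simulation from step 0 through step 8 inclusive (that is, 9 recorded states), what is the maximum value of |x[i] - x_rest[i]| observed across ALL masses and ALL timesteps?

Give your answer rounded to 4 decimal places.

Step 0: x=[7.0000 13.0000 19.0000] v=[0.0000 -2.0000 0.0000]
Step 1: x=[6.9375 12.5000 19.0000] v=[-0.2500 -2.0000 0.0000]
Step 2: x=[6.7891 12.0586 18.9688] v=[-0.5938 -1.7656 -0.1250]
Step 3: x=[6.5457 11.7198 18.8807] v=[-0.9737 -1.3554 -0.3526]
Step 4: x=[6.2166 11.5051 18.7200] v=[-1.3166 -0.8587 -0.6428]
Step 5: x=[5.8295 11.4108 18.4834] v=[-1.5486 -0.3771 -0.9465]
Step 6: x=[5.4268 11.4097 18.1797] v=[-1.6107 -0.0043 -1.2147]
Step 7: x=[5.0589 11.4578 17.8279] v=[-1.4717 0.1925 -1.4072]
Step 8: x=[4.7747 11.5041 17.4530] v=[-1.1367 0.1853 -1.4997]
Max displacement = 1.2253

Answer: 1.2253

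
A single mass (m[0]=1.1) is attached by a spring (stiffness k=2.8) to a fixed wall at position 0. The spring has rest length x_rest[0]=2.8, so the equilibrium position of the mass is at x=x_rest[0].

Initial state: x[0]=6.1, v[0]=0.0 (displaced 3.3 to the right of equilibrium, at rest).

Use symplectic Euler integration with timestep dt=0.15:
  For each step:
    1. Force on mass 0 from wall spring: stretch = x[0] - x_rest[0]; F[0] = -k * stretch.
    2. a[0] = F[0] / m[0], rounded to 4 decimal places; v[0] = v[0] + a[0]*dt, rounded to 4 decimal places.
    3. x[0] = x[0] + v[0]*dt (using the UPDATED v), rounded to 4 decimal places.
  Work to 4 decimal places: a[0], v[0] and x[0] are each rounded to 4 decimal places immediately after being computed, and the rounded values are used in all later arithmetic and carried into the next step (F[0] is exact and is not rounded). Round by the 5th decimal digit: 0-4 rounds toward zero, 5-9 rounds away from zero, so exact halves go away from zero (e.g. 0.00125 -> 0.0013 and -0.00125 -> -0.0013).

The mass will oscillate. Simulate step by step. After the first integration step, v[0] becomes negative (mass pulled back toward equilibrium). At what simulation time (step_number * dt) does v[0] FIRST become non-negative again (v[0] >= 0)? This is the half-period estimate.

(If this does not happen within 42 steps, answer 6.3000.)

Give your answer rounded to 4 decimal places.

Answer: 2.1000

Derivation:
Step 0: x=[6.1000] v=[0.0000]
Step 1: x=[5.9110] v=[-1.2600]
Step 2: x=[5.5438] v=[-2.4478]
Step 3: x=[5.0195] v=[-3.4954]
Step 4: x=[4.3681] v=[-4.3428]
Step 5: x=[3.6269] v=[-4.9415]
Step 6: x=[2.8383] v=[-5.2572]
Step 7: x=[2.0475] v=[-5.2718]
Step 8: x=[1.2998] v=[-4.9845]
Step 9: x=[0.6380] v=[-4.4117]
Step 10: x=[0.1001] v=[-3.5862]
Step 11: x=[-0.2832] v=[-2.5553]
Step 12: x=[-0.4899] v=[-1.3781]
Step 13: x=[-0.5082] v=[-0.1220]
Step 14: x=[-0.3370] v=[1.1411]
First v>=0 after going negative at step 14, time=2.1000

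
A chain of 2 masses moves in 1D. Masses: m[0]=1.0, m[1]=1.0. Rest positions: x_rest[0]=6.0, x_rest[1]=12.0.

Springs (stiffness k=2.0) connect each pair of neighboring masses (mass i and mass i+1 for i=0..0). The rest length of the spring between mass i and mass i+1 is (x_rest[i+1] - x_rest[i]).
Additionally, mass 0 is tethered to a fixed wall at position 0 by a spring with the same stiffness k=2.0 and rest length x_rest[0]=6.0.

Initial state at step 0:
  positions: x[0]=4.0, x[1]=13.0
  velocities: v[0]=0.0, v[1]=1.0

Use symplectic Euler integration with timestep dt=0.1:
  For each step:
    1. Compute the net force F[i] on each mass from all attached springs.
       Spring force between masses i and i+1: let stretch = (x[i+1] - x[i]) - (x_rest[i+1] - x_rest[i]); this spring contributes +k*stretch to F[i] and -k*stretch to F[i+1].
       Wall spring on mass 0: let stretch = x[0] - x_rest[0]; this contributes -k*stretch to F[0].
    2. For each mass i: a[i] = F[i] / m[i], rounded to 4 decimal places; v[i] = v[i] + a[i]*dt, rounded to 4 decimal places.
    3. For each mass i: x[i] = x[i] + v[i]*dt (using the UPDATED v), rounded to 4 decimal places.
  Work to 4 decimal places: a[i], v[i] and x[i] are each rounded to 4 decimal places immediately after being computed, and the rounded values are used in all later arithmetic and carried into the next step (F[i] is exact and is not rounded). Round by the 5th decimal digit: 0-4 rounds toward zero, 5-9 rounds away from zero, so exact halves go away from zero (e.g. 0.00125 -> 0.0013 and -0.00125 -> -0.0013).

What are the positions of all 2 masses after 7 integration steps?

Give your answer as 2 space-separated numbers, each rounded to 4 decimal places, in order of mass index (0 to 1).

Step 0: x=[4.0000 13.0000] v=[0.0000 1.0000]
Step 1: x=[4.1000 13.0400] v=[1.0000 0.4000]
Step 2: x=[4.2968 13.0212] v=[1.9680 -0.1880]
Step 3: x=[4.5822 12.9479] v=[2.8535 -0.7329]
Step 4: x=[4.9432 12.8273] v=[3.6102 -1.2060]
Step 5: x=[5.3630 12.6690] v=[4.1984 -1.5828]
Step 6: x=[5.8217 12.4846] v=[4.5870 -1.8440]
Step 7: x=[6.2972 12.2869] v=[4.7552 -1.9766]

Answer: 6.2972 12.2869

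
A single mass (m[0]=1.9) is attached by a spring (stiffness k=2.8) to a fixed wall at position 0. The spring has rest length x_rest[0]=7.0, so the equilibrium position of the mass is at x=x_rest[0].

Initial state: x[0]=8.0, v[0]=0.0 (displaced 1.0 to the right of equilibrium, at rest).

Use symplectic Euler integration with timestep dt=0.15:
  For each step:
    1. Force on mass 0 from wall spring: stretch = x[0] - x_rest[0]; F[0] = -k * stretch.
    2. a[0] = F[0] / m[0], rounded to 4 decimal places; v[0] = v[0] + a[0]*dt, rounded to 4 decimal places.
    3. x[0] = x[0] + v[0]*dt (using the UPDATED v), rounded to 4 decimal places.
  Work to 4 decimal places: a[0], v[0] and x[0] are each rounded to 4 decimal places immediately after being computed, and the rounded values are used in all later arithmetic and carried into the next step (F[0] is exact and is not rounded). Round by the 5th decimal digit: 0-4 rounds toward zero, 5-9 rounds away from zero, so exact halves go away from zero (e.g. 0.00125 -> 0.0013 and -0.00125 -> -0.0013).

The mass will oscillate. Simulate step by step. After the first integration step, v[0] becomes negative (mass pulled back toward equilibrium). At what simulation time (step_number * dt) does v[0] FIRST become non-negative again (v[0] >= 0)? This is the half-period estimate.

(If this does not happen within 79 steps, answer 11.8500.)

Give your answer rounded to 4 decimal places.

Step 0: x=[8.0000] v=[0.0000]
Step 1: x=[7.9668] v=[-0.2211]
Step 2: x=[7.9016] v=[-0.4348]
Step 3: x=[7.8065] v=[-0.6341]
Step 4: x=[7.6846] v=[-0.8124]
Step 5: x=[7.5400] v=[-0.9637]
Step 6: x=[7.3775] v=[-1.0831]
Step 7: x=[7.2025] v=[-1.1665]
Step 8: x=[7.0208] v=[-1.2113]
Step 9: x=[6.8384] v=[-1.2159]
Step 10: x=[6.6614] v=[-1.1802]
Step 11: x=[6.4956] v=[-1.1054]
Step 12: x=[6.3465] v=[-0.9939]
Step 13: x=[6.2191] v=[-0.8494]
Step 14: x=[6.1176] v=[-0.6768]
Step 15: x=[6.0453] v=[-0.4817]
Step 16: x=[6.0047] v=[-0.2707]
Step 17: x=[5.9971] v=[-0.0507]
Step 18: x=[6.0228] v=[0.1710]
First v>=0 after going negative at step 18, time=2.7000

Answer: 2.7000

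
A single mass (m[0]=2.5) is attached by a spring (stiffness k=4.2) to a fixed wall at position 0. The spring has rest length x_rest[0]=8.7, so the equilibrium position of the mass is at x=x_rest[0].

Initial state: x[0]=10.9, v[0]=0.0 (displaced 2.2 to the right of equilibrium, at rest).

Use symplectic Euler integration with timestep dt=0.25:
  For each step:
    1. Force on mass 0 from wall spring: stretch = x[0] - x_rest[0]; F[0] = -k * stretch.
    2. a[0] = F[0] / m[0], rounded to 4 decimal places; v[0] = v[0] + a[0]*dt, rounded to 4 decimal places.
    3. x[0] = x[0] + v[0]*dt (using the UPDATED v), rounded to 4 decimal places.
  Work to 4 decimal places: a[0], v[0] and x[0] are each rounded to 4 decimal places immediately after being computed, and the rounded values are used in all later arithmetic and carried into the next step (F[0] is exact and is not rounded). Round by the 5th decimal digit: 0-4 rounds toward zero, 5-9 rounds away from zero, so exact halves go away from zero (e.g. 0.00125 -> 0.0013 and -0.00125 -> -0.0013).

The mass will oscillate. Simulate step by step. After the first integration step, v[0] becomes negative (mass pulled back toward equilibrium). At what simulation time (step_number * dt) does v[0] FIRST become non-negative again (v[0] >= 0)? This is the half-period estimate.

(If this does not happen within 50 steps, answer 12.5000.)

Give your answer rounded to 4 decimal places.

Step 0: x=[10.9000] v=[0.0000]
Step 1: x=[10.6690] v=[-0.9240]
Step 2: x=[10.2313] v=[-1.7510]
Step 3: x=[9.6328] v=[-2.3942]
Step 4: x=[8.9363] v=[-2.7860]
Step 5: x=[8.2150] v=[-2.8853]
Step 6: x=[7.5446] v=[-2.6816]
Step 7: x=[6.9955] v=[-2.1963]
Step 8: x=[6.6254] v=[-1.4804]
Step 9: x=[6.4731] v=[-0.6091]
Step 10: x=[6.5547] v=[0.3262]
First v>=0 after going negative at step 10, time=2.5000

Answer: 2.5000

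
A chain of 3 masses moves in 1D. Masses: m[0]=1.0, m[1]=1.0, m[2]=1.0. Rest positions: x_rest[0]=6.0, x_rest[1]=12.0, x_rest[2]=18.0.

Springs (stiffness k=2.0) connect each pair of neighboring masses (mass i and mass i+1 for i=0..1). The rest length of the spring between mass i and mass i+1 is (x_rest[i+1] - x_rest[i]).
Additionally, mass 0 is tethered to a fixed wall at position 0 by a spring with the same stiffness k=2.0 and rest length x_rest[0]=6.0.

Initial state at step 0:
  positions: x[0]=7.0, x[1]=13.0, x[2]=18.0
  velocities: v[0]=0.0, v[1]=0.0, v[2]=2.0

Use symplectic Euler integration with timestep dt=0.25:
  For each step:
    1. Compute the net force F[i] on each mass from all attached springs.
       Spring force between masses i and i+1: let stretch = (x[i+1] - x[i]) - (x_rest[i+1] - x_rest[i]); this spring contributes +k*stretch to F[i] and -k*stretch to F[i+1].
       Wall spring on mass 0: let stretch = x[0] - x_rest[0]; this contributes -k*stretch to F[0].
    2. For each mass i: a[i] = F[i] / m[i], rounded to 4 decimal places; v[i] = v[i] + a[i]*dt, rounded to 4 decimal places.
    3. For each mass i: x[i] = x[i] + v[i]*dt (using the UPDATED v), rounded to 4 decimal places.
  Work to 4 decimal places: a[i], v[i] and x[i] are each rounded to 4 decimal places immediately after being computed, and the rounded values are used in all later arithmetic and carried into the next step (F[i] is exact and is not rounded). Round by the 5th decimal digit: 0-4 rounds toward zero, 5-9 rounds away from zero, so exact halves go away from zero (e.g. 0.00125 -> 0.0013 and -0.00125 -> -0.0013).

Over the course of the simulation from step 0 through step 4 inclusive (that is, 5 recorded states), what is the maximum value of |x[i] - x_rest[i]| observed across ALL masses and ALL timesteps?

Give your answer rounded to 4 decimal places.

Step 0: x=[7.0000 13.0000 18.0000] v=[0.0000 0.0000 2.0000]
Step 1: x=[6.8750 12.8750 18.6250] v=[-0.5000 -0.5000 2.5000]
Step 2: x=[6.6406 12.7188 19.2813] v=[-0.9375 -0.6250 2.6250]
Step 3: x=[6.3359 12.6231 19.8673] v=[-1.2187 -0.3829 2.3438]
Step 4: x=[6.0251 12.6470 20.2977] v=[-1.2431 0.0956 1.7217]
Max displacement = 2.2977

Answer: 2.2977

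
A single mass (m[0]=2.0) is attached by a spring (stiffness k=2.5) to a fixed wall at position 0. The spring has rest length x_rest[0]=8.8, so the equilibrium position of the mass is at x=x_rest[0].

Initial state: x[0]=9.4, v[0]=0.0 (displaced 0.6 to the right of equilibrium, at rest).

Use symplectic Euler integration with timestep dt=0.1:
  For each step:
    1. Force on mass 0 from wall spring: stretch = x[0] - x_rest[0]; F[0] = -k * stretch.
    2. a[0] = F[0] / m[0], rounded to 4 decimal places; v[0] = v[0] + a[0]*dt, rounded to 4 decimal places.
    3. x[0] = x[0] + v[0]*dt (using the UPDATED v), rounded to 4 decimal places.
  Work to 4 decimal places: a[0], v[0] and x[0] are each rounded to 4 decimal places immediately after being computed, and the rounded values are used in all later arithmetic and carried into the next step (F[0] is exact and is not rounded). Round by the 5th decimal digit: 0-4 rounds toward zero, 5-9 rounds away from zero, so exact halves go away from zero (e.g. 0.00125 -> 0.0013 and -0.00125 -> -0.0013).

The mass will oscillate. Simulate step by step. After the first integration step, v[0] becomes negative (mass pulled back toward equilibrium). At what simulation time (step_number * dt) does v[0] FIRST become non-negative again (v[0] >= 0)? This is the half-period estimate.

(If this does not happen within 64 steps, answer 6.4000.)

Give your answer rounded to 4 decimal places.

Answer: 2.9000

Derivation:
Step 0: x=[9.4000] v=[0.0000]
Step 1: x=[9.3925] v=[-0.0750]
Step 2: x=[9.3776] v=[-0.1491]
Step 3: x=[9.3555] v=[-0.2213]
Step 4: x=[9.3264] v=[-0.2907]
Step 5: x=[9.2908] v=[-0.3565]
Step 6: x=[9.2490] v=[-0.4179]
Step 7: x=[9.2016] v=[-0.4740]
Step 8: x=[9.1492] v=[-0.5242]
Step 9: x=[9.0924] v=[-0.5679]
Step 10: x=[9.0320] v=[-0.6045]
Step 11: x=[8.9687] v=[-0.6335]
Step 12: x=[8.9032] v=[-0.6546]
Step 13: x=[8.8365] v=[-0.6675]
Step 14: x=[8.7693] v=[-0.6721]
Step 15: x=[8.7025] v=[-0.6683]
Step 16: x=[8.6369] v=[-0.6561]
Step 17: x=[8.5733] v=[-0.6357]
Step 18: x=[8.5126] v=[-0.6074]
Step 19: x=[8.4555] v=[-0.5715]
Step 20: x=[8.4027] v=[-0.5284]
Step 21: x=[8.3548] v=[-0.4787]
Step 22: x=[8.3125] v=[-0.4231]
Step 23: x=[8.2763] v=[-0.3622]
Step 24: x=[8.2466] v=[-0.2967]
Step 25: x=[8.2239] v=[-0.2275]
Step 26: x=[8.2084] v=[-0.1555]
Step 27: x=[8.2002] v=[-0.0816]
Step 28: x=[8.1995] v=[-0.0066]
Step 29: x=[8.2064] v=[0.0685]
First v>=0 after going negative at step 29, time=2.9000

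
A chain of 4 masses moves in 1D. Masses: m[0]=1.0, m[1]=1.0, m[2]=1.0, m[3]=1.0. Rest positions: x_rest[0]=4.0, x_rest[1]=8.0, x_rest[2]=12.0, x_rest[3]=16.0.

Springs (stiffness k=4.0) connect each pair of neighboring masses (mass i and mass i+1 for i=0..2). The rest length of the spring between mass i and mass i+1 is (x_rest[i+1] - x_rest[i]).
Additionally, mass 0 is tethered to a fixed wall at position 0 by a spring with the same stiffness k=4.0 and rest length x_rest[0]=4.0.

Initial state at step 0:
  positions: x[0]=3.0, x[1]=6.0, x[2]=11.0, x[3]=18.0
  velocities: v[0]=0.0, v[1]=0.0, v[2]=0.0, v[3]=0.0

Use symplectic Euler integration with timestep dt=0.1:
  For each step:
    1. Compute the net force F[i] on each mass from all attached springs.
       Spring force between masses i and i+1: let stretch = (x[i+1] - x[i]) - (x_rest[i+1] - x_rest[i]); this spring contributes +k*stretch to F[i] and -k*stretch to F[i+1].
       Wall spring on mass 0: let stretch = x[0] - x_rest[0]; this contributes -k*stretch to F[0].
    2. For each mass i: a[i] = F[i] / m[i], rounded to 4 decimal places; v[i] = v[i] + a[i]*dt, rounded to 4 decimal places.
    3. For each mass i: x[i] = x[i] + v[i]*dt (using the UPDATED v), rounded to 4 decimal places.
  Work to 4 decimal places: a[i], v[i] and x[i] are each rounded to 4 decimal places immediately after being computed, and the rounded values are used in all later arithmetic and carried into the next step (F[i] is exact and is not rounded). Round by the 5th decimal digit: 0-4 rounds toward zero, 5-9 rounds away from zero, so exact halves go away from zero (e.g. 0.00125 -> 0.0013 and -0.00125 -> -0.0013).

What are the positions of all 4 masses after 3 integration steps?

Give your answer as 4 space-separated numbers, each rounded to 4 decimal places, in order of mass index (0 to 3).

Step 0: x=[3.0000 6.0000 11.0000 18.0000] v=[0.0000 0.0000 0.0000 0.0000]
Step 1: x=[3.0000 6.0800 11.0800 17.8800] v=[0.0000 0.8000 0.8000 -1.2000]
Step 2: x=[3.0032 6.2368 11.2320 17.6480] v=[0.0320 1.5680 1.5200 -2.3200]
Step 3: x=[3.0156 6.4641 11.4408 17.3194] v=[0.1242 2.2726 2.0883 -3.2864]

Answer: 3.0156 6.4641 11.4408 17.3194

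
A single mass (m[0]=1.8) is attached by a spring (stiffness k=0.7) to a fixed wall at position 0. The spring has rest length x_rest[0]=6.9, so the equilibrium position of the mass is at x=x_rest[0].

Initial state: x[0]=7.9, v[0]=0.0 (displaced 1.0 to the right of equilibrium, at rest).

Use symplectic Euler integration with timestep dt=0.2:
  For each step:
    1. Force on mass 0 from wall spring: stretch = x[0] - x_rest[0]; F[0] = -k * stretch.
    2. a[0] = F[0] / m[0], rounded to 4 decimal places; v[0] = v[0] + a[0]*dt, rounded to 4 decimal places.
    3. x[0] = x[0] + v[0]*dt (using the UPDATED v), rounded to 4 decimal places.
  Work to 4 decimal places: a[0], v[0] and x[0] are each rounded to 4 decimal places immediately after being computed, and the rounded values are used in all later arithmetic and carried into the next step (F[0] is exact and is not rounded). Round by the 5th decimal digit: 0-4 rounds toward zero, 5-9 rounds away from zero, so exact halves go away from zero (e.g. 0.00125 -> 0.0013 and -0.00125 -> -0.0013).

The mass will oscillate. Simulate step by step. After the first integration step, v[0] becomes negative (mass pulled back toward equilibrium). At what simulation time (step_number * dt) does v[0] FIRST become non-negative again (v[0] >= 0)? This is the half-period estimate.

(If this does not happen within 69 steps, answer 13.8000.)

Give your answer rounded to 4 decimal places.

Answer: 5.2000

Derivation:
Step 0: x=[7.9000] v=[0.0000]
Step 1: x=[7.8844] v=[-0.0778]
Step 2: x=[7.8535] v=[-0.1544]
Step 3: x=[7.8078] v=[-0.2286]
Step 4: x=[7.7480] v=[-0.2992]
Step 5: x=[7.6750] v=[-0.3652]
Step 6: x=[7.5899] v=[-0.4255]
Step 7: x=[7.4941] v=[-0.4792]
Step 8: x=[7.3890] v=[-0.5254]
Step 9: x=[7.2763] v=[-0.5634]
Step 10: x=[7.1578] v=[-0.5927]
Step 11: x=[7.0352] v=[-0.6128]
Step 12: x=[6.9105] v=[-0.6233]
Step 13: x=[6.7857] v=[-0.6241]
Step 14: x=[6.6627] v=[-0.6152]
Step 15: x=[6.5434] v=[-0.5967]
Step 16: x=[6.4296] v=[-0.5690]
Step 17: x=[6.3231] v=[-0.5324]
Step 18: x=[6.2256] v=[-0.4875]
Step 19: x=[6.1386] v=[-0.4350]
Step 20: x=[6.0634] v=[-0.3758]
Step 21: x=[6.0013] v=[-0.3107]
Step 22: x=[5.9531] v=[-0.2408]
Step 23: x=[5.9197] v=[-0.1672]
Step 24: x=[5.9015] v=[-0.0910]
Step 25: x=[5.8988] v=[-0.0133]
Step 26: x=[5.9117] v=[0.0646]
First v>=0 after going negative at step 26, time=5.2000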